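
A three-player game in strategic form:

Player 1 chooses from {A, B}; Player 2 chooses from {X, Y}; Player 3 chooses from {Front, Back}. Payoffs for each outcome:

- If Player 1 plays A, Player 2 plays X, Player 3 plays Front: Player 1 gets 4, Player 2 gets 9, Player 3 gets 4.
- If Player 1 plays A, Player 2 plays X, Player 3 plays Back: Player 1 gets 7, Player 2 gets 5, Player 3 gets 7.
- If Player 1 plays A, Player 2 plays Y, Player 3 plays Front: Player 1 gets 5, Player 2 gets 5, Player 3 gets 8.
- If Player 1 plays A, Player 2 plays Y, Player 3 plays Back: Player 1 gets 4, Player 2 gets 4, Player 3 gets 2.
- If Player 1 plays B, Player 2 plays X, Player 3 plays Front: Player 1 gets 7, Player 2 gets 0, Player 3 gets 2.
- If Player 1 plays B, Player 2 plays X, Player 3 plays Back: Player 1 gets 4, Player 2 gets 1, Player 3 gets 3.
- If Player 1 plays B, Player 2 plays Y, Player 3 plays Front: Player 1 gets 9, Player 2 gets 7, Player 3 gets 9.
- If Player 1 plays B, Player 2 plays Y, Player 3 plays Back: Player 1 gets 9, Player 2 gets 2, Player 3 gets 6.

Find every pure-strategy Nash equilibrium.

(A, X, Front): Player 1 can switch to B (4 → 7). Not NE.
(A, X, Back): Player 1 gets 7, best alternative 4; Player 2 gets 5, best alternative 4; Player 3 gets 7, best alternative 4. No profitable deviation — NE.
(A, Y, Front): Player 1 can switch to B (5 → 9). Not NE.
(A, Y, Back): Player 1 can switch to B (4 → 9). Not NE.
(B, X, Front): Player 2 can switch to Y (0 → 7). Not NE.
(B, X, Back): Player 1 can switch to A (4 → 7). Not NE.
(B, Y, Front): Player 1 gets 9, best alternative 5; Player 2 gets 7, best alternative 0; Player 3 gets 9, best alternative 6. No profitable deviation — NE.
(B, Y, Back): Player 3 can switch to Front (6 → 9). Not NE.

(A, X, Back), (B, Y, Front)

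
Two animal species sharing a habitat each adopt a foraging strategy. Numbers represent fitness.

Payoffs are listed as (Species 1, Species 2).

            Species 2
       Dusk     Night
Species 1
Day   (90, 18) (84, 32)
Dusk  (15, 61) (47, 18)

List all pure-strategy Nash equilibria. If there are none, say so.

The unique pure-strategy Nash equilibrium is (Day, Night).

For each strategy profile, look for a profitable unilateral deviation.
(Day, Dusk): Species 2 can switch to Night (18 → 32). Not NE.
(Day, Night): Species 1 gets 84, best alternative 47; Species 2 gets 32, best alternative 18. No profitable deviation — NE.
(Dusk, Dusk): Species 1 can switch to Day (15 → 90). Not NE.
(Dusk, Night): Species 1 can switch to Day (47 → 84). Not NE.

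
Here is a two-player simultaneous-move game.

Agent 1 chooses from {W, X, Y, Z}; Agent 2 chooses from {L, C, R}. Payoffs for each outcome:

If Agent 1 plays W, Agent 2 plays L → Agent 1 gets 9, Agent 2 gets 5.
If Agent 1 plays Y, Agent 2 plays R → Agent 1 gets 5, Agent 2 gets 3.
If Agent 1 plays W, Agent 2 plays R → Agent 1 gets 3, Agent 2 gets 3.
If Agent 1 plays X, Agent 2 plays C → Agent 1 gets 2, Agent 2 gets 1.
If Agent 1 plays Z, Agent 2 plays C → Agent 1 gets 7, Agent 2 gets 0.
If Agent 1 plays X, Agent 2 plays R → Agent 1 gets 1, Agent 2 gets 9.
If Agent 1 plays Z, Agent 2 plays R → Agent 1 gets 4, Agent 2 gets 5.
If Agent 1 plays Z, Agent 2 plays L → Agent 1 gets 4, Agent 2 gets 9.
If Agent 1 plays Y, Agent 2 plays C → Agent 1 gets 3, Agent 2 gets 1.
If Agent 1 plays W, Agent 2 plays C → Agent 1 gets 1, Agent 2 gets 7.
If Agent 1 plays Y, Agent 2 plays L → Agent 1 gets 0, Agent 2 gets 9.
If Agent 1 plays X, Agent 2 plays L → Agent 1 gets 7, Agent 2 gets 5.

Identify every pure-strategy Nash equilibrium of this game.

This game has no pure Nash equilibrium.

Agent 1 against L: payoffs 9, 7, 0, 4 → best response W.
Agent 1 against C: payoffs 1, 2, 3, 7 → best response Z.
Agent 1 against R: payoffs 3, 1, 5, 4 → best response Y.
Agent 2 against W: payoffs 5, 7, 3 → best response C.
Agent 2 against X: payoffs 5, 1, 9 → best response R.
Agent 2 against Y: payoffs 9, 1, 3 → best response L.
Agent 2 against Z: payoffs 9, 0, 5 → best response L.
No profile is a mutual best response for all players.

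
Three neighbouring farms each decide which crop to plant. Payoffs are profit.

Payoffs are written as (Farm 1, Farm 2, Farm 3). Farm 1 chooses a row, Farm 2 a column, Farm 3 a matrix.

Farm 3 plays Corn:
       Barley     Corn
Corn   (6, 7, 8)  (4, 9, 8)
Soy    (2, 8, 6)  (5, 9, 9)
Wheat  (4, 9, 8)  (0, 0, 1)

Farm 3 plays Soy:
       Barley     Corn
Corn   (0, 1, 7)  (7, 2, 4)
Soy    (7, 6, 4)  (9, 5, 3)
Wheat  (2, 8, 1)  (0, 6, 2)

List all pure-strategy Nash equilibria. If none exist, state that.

For each strategy profile, look for a profitable unilateral deviation.
(Corn, Barley, Corn): Farm 2 can switch to Corn (7 → 9). Not NE.
(Corn, Barley, Soy): Farm 1 can switch to Soy (0 → 7). Not NE.
(Corn, Corn, Corn): Farm 1 can switch to Soy (4 → 5). Not NE.
(Corn, Corn, Soy): Farm 1 can switch to Soy (7 → 9). Not NE.
(Soy, Barley, Corn): Farm 1 can switch to Corn (2 → 6). Not NE.
(Soy, Barley, Soy): Farm 3 can switch to Corn (4 → 6). Not NE.
(Soy, Corn, Corn): Farm 1 gets 5, best alternative 4; Farm 2 gets 9, best alternative 8; Farm 3 gets 9, best alternative 3. No profitable deviation — NE.
(Soy, Corn, Soy): Farm 2 can switch to Barley (5 → 6). Not NE.
(Wheat, Barley, Corn): Farm 1 can switch to Corn (4 → 6). Not NE.
(The remaining 3 profiles each have a profitable deviation by the same check.)

(Soy, Corn, Corn)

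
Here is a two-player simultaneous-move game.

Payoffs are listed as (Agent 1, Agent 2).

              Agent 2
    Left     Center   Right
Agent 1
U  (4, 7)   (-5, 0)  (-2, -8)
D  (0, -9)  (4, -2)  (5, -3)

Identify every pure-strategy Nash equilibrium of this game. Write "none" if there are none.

(U, Left), (D, Center)

(U, Left): Agent 1 gets 4, best alternative 0; Agent 2 gets 7, best alternative 0. No profitable deviation — NE.
(U, Center): Agent 1 can switch to D (-5 → 4). Not NE.
(U, Right): Agent 1 can switch to D (-2 → 5). Not NE.
(D, Left): Agent 1 can switch to U (0 → 4). Not NE.
(D, Center): Agent 1 gets 4, best alternative -5; Agent 2 gets -2, best alternative -3. No profitable deviation — NE.
(D, Right): Agent 2 can switch to Center (-3 → -2). Not NE.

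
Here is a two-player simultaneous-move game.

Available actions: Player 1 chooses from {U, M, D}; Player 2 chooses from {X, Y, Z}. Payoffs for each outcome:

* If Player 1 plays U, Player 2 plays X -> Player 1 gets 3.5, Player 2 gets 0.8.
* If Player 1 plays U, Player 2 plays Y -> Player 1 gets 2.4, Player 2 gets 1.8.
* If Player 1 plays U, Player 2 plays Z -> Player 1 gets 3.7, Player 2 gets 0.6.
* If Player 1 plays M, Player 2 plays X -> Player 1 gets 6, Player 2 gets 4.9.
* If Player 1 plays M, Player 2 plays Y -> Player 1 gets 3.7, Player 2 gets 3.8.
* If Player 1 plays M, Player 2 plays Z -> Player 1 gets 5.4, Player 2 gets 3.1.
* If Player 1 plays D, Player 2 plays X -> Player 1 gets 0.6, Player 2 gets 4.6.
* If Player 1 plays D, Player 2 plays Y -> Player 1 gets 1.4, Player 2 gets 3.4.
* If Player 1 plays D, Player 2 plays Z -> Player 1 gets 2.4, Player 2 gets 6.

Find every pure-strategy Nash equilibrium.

Pure NE: (M, X)

For each player, find the best response to each opponent profile; mutual best responses are the pure NE.
Player 1 against X: payoffs 3.5, 6, 0.6 → best response M.
Player 1 against Y: payoffs 2.4, 3.7, 1.4 → best response M.
Player 1 against Z: payoffs 3.7, 5.4, 2.4 → best response M.
Player 2 against U: payoffs 0.8, 1.8, 0.6 → best response Y.
Player 2 against M: payoffs 4.9, 3.8, 3.1 → best response X.
Player 2 against D: payoffs 4.6, 3.4, 6 → best response Z.
Mutual best responses: (M, X).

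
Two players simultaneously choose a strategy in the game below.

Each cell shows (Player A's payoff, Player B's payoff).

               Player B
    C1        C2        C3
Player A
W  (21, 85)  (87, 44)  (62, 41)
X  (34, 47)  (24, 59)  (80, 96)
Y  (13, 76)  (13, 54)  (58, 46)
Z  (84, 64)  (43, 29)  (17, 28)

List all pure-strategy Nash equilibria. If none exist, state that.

For each player, find the best response to each opponent profile; mutual best responses are the pure NE.
Player A against C1: payoffs 21, 34, 13, 84 → best response Z.
Player A against C2: payoffs 87, 24, 13, 43 → best response W.
Player A against C3: payoffs 62, 80, 58, 17 → best response X.
Player B against W: payoffs 85, 44, 41 → best response C1.
Player B against X: payoffs 47, 59, 96 → best response C3.
Player B against Y: payoffs 76, 54, 46 → best response C1.
Player B against Z: payoffs 64, 29, 28 → best response C1.
Mutual best responses: (X, C3); (Z, C1).

(X, C3) and (Z, C1)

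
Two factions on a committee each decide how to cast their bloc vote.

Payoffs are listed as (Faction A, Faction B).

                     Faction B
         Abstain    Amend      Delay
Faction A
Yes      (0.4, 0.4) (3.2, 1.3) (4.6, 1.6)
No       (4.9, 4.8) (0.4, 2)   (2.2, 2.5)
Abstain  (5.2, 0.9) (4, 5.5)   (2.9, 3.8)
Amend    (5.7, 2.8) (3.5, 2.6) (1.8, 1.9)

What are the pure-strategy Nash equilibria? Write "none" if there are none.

(Yes, Abstain): Faction A can switch to No (0.4 → 4.9). Not NE.
(Yes, Amend): Faction A can switch to Abstain (3.2 → 4). Not NE.
(Yes, Delay): Faction A gets 4.6, best alternative 2.9; Faction B gets 1.6, best alternative 1.3. No profitable deviation — NE.
(No, Abstain): Faction A can switch to Abstain (4.9 → 5.2). Not NE.
(No, Amend): Faction A can switch to Yes (0.4 → 3.2). Not NE.
(No, Delay): Faction A can switch to Yes (2.2 → 4.6). Not NE.
(Abstain, Abstain): Faction A can switch to Amend (5.2 → 5.7). Not NE.
(Abstain, Amend): Faction A gets 4, best alternative 3.5; Faction B gets 5.5, best alternative 3.8. No profitable deviation — NE.
(Amend, Abstain): Faction A gets 5.7, best alternative 5.2; Faction B gets 2.8, best alternative 2.6. No profitable deviation — NE.
(The remaining 3 profiles each have a profitable deviation by the same check.)

(Yes, Delay), (Abstain, Amend), (Amend, Abstain)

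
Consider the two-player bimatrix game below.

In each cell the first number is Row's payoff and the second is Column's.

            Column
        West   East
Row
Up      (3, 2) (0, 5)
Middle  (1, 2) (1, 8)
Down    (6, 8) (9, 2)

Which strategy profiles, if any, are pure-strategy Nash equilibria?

Mark each player's best response to every combination of opponents' strategies; a profile where every player is best-responding is a pure Nash equilibrium.
Row against West: payoffs 3, 1, 6 → best response Down.
Row against East: payoffs 0, 1, 9 → best response Down.
Column against Up: payoffs 2, 5 → best response East.
Column against Middle: payoffs 2, 8 → best response East.
Column against Down: payoffs 8, 2 → best response West.
Mutual best responses: (Down, West).

Pure NE: (Down, West)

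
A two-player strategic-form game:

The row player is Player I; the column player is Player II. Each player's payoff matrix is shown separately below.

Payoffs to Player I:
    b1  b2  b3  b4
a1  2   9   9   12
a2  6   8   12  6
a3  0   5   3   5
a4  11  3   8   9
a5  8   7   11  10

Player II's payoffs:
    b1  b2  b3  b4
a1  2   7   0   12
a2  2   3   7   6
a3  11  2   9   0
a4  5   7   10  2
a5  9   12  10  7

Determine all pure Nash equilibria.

(a1, b1): Player I can switch to a2 (2 → 6). Not NE.
(a1, b2): Player II can switch to b4 (7 → 12). Not NE.
(a1, b3): Player I can switch to a2 (9 → 12). Not NE.
(a1, b4): Player I gets 12, best alternative 10; Player II gets 12, best alternative 7. No profitable deviation — NE.
(a2, b1): Player I can switch to a4 (6 → 11). Not NE.
(a2, b2): Player I can switch to a1 (8 → 9). Not NE.
(a2, b3): Player I gets 12, best alternative 11; Player II gets 7, best alternative 6. No profitable deviation — NE.
(a2, b4): Player I can switch to a1 (6 → 12). Not NE.
(a3, b1): Player I can switch to a1 (0 → 2). Not NE.
(a3, b2): Player I can switch to a1 (5 → 9). Not NE.
(The remaining 10 profiles each have a profitable deviation by the same check.)

(a1, b4); (a2, b3)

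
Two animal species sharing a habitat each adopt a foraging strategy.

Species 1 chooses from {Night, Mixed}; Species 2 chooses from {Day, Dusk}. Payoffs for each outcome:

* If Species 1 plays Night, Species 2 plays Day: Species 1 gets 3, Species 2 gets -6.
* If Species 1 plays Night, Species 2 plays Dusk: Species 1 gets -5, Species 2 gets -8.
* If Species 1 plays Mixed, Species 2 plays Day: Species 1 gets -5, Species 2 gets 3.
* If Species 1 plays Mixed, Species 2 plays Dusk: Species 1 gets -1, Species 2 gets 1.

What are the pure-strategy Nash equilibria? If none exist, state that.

Check each profile: it is a Nash equilibrium iff no player can strictly gain by switching unilaterally.
(Night, Day): Species 1 gets 3, best alternative -5; Species 2 gets -6, best alternative -8. No profitable deviation — NE.
(Night, Dusk): Species 1 can switch to Mixed (-5 → -1). Not NE.
(Mixed, Day): Species 1 can switch to Night (-5 → 3). Not NE.
(Mixed, Dusk): Species 2 can switch to Day (1 → 3). Not NE.

The unique pure-strategy Nash equilibrium is (Night, Day).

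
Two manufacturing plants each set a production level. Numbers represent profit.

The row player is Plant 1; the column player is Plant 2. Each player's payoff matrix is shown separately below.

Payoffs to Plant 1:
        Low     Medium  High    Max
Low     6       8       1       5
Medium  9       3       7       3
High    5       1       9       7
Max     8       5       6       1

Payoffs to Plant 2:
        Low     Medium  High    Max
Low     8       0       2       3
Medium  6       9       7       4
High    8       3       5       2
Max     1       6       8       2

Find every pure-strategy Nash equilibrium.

(Low, Low): Plant 1 can switch to Medium (6 → 9). Not NE.
(Low, Medium): Plant 2 can switch to Low (0 → 8). Not NE.
(Low, High): Plant 1 can switch to Medium (1 → 7). Not NE.
(Low, Max): Plant 1 can switch to High (5 → 7). Not NE.
(Medium, Low): Plant 2 can switch to Medium (6 → 9). Not NE.
(Medium, Medium): Plant 1 can switch to Low (3 → 8). Not NE.
(Medium, High): Plant 1 can switch to High (7 → 9). Not NE.
(Medium, Max): Plant 1 can switch to Low (3 → 5). Not NE.
(The remaining 8 profiles each have a profitable deviation by the same check.)

No pure-strategy Nash equilibrium.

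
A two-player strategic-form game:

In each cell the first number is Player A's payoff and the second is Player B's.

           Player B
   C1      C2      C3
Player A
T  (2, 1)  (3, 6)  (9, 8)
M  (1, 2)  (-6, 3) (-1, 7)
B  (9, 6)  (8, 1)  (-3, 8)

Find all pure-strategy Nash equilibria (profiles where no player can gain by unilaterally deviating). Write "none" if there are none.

Mark each player's best response to every combination of opponents' strategies; a profile where every player is best-responding is a pure Nash equilibrium.
Player A against C1: payoffs 2, 1, 9 → best response B.
Player A against C2: payoffs 3, -6, 8 → best response B.
Player A against C3: payoffs 9, -1, -3 → best response T.
Player B against T: payoffs 1, 6, 8 → best response C3.
Player B against M: payoffs 2, 3, 7 → best response C3.
Player B against B: payoffs 6, 1, 8 → best response C3.
Mutual best responses: (T, C3).

(T, C3)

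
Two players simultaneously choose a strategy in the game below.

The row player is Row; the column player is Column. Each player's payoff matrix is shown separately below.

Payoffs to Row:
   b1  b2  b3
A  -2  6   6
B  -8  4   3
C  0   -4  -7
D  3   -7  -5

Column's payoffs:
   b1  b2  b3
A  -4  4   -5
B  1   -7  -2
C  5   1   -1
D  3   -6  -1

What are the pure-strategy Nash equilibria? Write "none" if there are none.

Row against b1: payoffs -2, -8, 0, 3 → best response D.
Row against b2: payoffs 6, 4, -4, -7 → best response A.
Row against b3: payoffs 6, 3, -7, -5 → best response A.
Column against A: payoffs -4, 4, -5 → best response b2.
Column against B: payoffs 1, -7, -2 → best response b1.
Column against C: payoffs 5, 1, -1 → best response b1.
Column against D: payoffs 3, -6, -1 → best response b1.
Mutual best responses: (A, b2); (D, b1).

Pure-strategy Nash equilibria: (A, b2); (D, b1)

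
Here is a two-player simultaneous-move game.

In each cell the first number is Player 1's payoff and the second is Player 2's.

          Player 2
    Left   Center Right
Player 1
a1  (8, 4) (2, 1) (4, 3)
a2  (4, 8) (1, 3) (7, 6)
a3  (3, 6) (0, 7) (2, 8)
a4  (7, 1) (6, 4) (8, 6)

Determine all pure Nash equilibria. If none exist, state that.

(a1, Left): Player 1 gets 8, best alternative 7; Player 2 gets 4, best alternative 3. No profitable deviation — NE.
(a1, Center): Player 1 can switch to a4 (2 → 6). Not NE.
(a1, Right): Player 1 can switch to a2 (4 → 7). Not NE.
(a2, Left): Player 1 can switch to a1 (4 → 8). Not NE.
(a2, Center): Player 1 can switch to a1 (1 → 2). Not NE.
(a2, Right): Player 1 can switch to a4 (7 → 8). Not NE.
(a3, Left): Player 1 can switch to a1 (3 → 8). Not NE.
(a3, Center): Player 1 can switch to a1 (0 → 2). Not NE.
(a3, Right): Player 1 can switch to a1 (2 → 4). Not NE.
(a4, Left): Player 1 can switch to a1 (7 → 8). Not NE.
(a4, Center): Player 2 can switch to Right (4 → 6). Not NE.
(a4, Right): Player 1 gets 8, best alternative 7; Player 2 gets 6, best alternative 4. No profitable deviation — NE.

(a1, Left); (a4, Right)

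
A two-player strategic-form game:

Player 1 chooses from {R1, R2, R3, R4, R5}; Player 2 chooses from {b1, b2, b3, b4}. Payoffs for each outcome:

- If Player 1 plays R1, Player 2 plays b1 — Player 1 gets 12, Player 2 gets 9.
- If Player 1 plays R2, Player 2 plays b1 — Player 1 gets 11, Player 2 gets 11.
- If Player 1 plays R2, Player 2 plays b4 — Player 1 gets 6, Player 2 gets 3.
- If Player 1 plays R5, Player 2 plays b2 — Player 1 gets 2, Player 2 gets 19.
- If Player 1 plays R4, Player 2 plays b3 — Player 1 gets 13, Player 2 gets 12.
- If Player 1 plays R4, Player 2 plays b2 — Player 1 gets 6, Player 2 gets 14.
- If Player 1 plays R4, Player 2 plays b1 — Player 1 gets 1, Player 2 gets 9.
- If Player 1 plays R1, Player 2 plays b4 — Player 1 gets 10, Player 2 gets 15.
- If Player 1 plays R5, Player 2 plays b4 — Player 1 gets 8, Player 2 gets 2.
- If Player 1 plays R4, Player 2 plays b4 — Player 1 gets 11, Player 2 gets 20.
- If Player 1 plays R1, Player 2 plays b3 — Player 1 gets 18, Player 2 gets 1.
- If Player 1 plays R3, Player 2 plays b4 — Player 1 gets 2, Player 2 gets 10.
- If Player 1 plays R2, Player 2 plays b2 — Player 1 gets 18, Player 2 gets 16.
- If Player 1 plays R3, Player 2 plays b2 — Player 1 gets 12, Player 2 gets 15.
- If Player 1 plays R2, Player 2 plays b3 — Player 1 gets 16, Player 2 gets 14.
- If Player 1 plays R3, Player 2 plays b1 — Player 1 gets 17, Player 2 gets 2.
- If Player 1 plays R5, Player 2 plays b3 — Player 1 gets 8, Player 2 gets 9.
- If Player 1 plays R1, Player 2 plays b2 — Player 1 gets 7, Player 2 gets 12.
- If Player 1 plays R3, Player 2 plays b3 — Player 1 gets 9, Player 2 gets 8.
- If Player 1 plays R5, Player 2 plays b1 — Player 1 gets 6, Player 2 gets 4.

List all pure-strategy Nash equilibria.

Pure-strategy Nash equilibria: (R2, b2); (R4, b4)

Player 1 against b1: payoffs 12, 11, 17, 1, 6 → best response R3.
Player 1 against b2: payoffs 7, 18, 12, 6, 2 → best response R2.
Player 1 against b3: payoffs 18, 16, 9, 13, 8 → best response R1.
Player 1 against b4: payoffs 10, 6, 2, 11, 8 → best response R4.
Player 2 against R1: payoffs 9, 12, 1, 15 → best response b4.
Player 2 against R2: payoffs 11, 16, 14, 3 → best response b2.
Player 2 against R3: payoffs 2, 15, 8, 10 → best response b2.
Player 2 against R4: payoffs 9, 14, 12, 20 → best response b4.
Player 2 against R5: payoffs 4, 19, 9, 2 → best response b2.
Mutual best responses: (R2, b2); (R4, b4).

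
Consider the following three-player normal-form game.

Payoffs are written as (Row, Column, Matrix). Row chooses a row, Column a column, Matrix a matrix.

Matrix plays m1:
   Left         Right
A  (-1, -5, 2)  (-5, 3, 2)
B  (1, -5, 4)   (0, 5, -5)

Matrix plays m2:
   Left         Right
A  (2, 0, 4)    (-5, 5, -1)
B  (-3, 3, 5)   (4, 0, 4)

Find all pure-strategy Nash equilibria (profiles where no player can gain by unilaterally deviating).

For each player, find the best response to each opponent profile; mutual best responses are the pure NE.
Row against (Left, m1): payoffs -1, 1 → best response B.
Row against (Left, m2): payoffs 2, -3 → best response A.
Row against (Right, m1): payoffs -5, 0 → best response B.
Row against (Right, m2): payoffs -5, 4 → best response B.
Column against (A, m1): payoffs -5, 3 → best response Right.
Column against (A, m2): payoffs 0, 5 → best response Right.
Column against (B, m1): payoffs -5, 5 → best response Right.
Column against (B, m2): payoffs 3, 0 → best response Left.
Matrix against (A, Left): payoffs 2, 4 → best response m2.
Matrix against (A, Right): payoffs 2, -1 → best response m1.
Matrix against (B, Left): payoffs 4, 5 → best response m2.
Matrix against (B, Right): payoffs -5, 4 → best response m2.
No profile is a mutual best response for all players.

No pure-strategy Nash equilibrium.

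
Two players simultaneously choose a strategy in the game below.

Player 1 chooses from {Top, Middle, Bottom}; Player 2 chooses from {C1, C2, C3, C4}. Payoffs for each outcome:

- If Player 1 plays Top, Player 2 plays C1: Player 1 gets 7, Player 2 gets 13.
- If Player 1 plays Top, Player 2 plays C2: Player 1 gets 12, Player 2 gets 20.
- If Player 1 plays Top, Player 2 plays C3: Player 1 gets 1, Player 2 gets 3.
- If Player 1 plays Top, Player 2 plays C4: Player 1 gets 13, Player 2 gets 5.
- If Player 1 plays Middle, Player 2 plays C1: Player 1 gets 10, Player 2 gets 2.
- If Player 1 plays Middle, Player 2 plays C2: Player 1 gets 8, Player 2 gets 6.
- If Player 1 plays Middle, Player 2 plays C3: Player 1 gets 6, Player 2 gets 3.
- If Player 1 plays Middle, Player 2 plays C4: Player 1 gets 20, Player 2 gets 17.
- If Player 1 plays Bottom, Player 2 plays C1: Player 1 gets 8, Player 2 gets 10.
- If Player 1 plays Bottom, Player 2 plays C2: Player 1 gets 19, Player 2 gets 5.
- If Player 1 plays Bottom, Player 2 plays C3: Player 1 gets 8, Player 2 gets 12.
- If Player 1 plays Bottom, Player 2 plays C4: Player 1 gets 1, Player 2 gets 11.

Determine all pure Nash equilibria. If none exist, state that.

(Top, C1): Player 1 can switch to Middle (7 → 10). Not NE.
(Top, C2): Player 1 can switch to Bottom (12 → 19). Not NE.
(Top, C3): Player 1 can switch to Middle (1 → 6). Not NE.
(Top, C4): Player 1 can switch to Middle (13 → 20). Not NE.
(Middle, C1): Player 2 can switch to C2 (2 → 6). Not NE.
(Middle, C2): Player 1 can switch to Top (8 → 12). Not NE.
(Middle, C3): Player 1 can switch to Bottom (6 → 8). Not NE.
(Middle, C4): Player 1 gets 20, best alternative 13; Player 2 gets 17, best alternative 6. No profitable deviation — NE.
(Bottom, C1): Player 1 can switch to Middle (8 → 10). Not NE.
(Bottom, C2): Player 2 can switch to C1 (5 → 10). Not NE.
(Bottom, C3): Player 1 gets 8, best alternative 6; Player 2 gets 12, best alternative 11. No profitable deviation — NE.
(Bottom, C4): Player 1 can switch to Top (1 → 13). Not NE.

Pure-strategy Nash equilibria: (Middle, C4), (Bottom, C3)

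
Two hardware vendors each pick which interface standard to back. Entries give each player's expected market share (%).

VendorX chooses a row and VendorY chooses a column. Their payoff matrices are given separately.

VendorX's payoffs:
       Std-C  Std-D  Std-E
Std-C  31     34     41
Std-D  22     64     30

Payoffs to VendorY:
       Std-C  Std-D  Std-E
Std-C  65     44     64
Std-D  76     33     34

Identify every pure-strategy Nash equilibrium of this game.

(Std-C, Std-C)

(Std-C, Std-C): VendorX gets 31, best alternative 22; VendorY gets 65, best alternative 64. No profitable deviation — NE.
(Std-C, Std-D): VendorX can switch to Std-D (34 → 64). Not NE.
(Std-C, Std-E): VendorY can switch to Std-C (64 → 65). Not NE.
(Std-D, Std-C): VendorX can switch to Std-C (22 → 31). Not NE.
(Std-D, Std-D): VendorY can switch to Std-C (33 → 76). Not NE.
(Std-D, Std-E): VendorX can switch to Std-C (30 → 41). Not NE.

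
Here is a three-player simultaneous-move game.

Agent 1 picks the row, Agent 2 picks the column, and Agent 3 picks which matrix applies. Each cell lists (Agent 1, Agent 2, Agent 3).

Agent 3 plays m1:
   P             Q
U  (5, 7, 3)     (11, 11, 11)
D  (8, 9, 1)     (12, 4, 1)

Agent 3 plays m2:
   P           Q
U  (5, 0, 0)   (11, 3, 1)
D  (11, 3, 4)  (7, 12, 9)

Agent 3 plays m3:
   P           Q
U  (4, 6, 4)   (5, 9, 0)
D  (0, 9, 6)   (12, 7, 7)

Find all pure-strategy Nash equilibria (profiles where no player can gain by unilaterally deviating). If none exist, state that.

none

Mark each player's best response to every combination of opponents' strategies; a profile where every player is best-responding is a pure Nash equilibrium.
Agent 1 against (P, m1): payoffs 5, 8 → best response D.
Agent 1 against (P, m2): payoffs 5, 11 → best response D.
Agent 1 against (P, m3): payoffs 4, 0 → best response U.
Agent 1 against (Q, m1): payoffs 11, 12 → best response D.
Agent 1 against (Q, m2): payoffs 11, 7 → best response U.
Agent 1 against (Q, m3): payoffs 5, 12 → best response D.
Agent 2 against (U, m1): payoffs 7, 11 → best response Q.
Agent 2 against (U, m2): payoffs 0, 3 → best response Q.
Agent 2 against (U, m3): payoffs 6, 9 → best response Q.
Agent 2 against (D, m1): payoffs 9, 4 → best response P.
Agent 2 against (D, m2): payoffs 3, 12 → best response Q.
Agent 2 against (D, m3): payoffs 9, 7 → best response P.
Agent 3 against (U, P): payoffs 3, 0, 4 → best response m3.
Agent 3 against (U, Q): payoffs 11, 1, 0 → best response m1.
Agent 3 against (D, P): payoffs 1, 4, 6 → best response m3.
Agent 3 against (D, Q): payoffs 1, 9, 7 → best response m2.
No profile is a mutual best response for all players.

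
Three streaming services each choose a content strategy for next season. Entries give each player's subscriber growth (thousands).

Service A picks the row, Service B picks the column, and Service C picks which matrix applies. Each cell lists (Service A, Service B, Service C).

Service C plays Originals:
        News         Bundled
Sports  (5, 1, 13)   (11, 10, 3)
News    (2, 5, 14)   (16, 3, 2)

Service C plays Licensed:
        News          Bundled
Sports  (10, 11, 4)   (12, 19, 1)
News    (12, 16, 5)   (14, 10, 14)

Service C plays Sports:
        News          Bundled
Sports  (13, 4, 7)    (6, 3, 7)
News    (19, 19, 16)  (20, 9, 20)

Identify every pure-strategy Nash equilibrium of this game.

Mark each player's best response to every combination of opponents' strategies; a profile where every player is best-responding is a pure Nash equilibrium.
Service A against (News, Originals): payoffs 5, 2 → best response Sports.
Service A against (News, Licensed): payoffs 10, 12 → best response News.
Service A against (News, Sports): payoffs 13, 19 → best response News.
Service A against (Bundled, Originals): payoffs 11, 16 → best response News.
Service A against (Bundled, Licensed): payoffs 12, 14 → best response News.
Service A against (Bundled, Sports): payoffs 6, 20 → best response News.
Service B against (Sports, Originals): payoffs 1, 10 → best response Bundled.
Service B against (Sports, Licensed): payoffs 11, 19 → best response Bundled.
Service B against (Sports, Sports): payoffs 4, 3 → best response News.
Service B against (News, Originals): payoffs 5, 3 → best response News.
Service B against (News, Licensed): payoffs 16, 10 → best response News.
Service B against (News, Sports): payoffs 19, 9 → best response News.
Service C against (Sports, News): payoffs 13, 4, 7 → best response Originals.
Service C against (Sports, Bundled): payoffs 3, 1, 7 → best response Sports.
Service C against (News, News): payoffs 14, 5, 16 → best response Sports.
Service C against (News, Bundled): payoffs 2, 14, 20 → best response Sports.
Mutual best responses: (News, News, Sports).

Pure NE: (News, News, Sports)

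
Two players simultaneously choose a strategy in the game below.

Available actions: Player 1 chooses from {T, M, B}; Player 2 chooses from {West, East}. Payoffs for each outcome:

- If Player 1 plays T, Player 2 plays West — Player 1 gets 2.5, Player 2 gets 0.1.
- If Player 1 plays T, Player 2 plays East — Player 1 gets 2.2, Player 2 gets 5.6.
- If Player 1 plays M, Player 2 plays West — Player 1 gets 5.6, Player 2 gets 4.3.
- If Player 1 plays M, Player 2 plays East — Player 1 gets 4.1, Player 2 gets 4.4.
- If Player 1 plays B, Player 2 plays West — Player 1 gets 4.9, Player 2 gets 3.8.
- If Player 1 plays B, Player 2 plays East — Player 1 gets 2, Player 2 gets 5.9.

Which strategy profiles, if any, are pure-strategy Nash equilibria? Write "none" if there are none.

(M, East)

Player 1 against West: payoffs 2.5, 5.6, 4.9 → best response M.
Player 1 against East: payoffs 2.2, 4.1, 2 → best response M.
Player 2 against T: payoffs 0.1, 5.6 → best response East.
Player 2 against M: payoffs 4.3, 4.4 → best response East.
Player 2 against B: payoffs 3.8, 5.9 → best response East.
Mutual best responses: (M, East).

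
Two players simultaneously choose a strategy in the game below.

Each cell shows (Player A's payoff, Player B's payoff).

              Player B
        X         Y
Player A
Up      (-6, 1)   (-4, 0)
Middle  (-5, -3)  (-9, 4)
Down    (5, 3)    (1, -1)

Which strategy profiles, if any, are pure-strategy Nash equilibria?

The unique pure-strategy Nash equilibrium is (Down, X).

Check each profile: it is a Nash equilibrium iff no player can strictly gain by switching unilaterally.
(Up, X): Player A can switch to Middle (-6 → -5). Not NE.
(Up, Y): Player A can switch to Down (-4 → 1). Not NE.
(Middle, X): Player A can switch to Down (-5 → 5). Not NE.
(Middle, Y): Player A can switch to Up (-9 → -4). Not NE.
(Down, X): Player A gets 5, best alternative -5; Player B gets 3, best alternative -1. No profitable deviation — NE.
(Down, Y): Player B can switch to X (-1 → 3). Not NE.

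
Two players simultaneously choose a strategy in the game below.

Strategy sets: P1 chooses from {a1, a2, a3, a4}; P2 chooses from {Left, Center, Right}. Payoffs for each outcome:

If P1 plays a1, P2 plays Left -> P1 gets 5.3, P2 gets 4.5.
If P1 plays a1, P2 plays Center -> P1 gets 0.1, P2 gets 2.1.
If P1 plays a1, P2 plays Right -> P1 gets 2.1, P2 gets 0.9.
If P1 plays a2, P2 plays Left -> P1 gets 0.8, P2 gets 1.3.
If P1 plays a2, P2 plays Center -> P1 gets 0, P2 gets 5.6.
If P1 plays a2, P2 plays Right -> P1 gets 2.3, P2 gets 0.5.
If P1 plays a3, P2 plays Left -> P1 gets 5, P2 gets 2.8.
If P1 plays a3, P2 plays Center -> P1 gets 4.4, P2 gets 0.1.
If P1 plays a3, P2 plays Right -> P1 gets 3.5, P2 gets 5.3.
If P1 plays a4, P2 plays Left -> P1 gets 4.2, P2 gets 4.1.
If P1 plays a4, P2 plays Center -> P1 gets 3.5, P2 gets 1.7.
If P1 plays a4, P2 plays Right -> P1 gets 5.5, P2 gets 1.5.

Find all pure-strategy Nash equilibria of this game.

The unique pure-strategy Nash equilibrium is (a1, Left).

P1 against Left: payoffs 5.3, 0.8, 5, 4.2 → best response a1.
P1 against Center: payoffs 0.1, 0, 4.4, 3.5 → best response a3.
P1 against Right: payoffs 2.1, 2.3, 3.5, 5.5 → best response a4.
P2 against a1: payoffs 4.5, 2.1, 0.9 → best response Left.
P2 against a2: payoffs 1.3, 5.6, 0.5 → best response Center.
P2 against a3: payoffs 2.8, 0.1, 5.3 → best response Right.
P2 against a4: payoffs 4.1, 1.7, 1.5 → best response Left.
Mutual best responses: (a1, Left).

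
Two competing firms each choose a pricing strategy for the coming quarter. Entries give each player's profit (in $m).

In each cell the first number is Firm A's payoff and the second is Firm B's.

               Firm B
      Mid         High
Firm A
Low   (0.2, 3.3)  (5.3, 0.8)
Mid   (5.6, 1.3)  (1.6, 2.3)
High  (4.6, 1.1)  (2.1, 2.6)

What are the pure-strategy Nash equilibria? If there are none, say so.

This game has no pure Nash equilibrium.

Firm A against Mid: payoffs 0.2, 5.6, 4.6 → best response Mid.
Firm A against High: payoffs 5.3, 1.6, 2.1 → best response Low.
Firm B against Low: payoffs 3.3, 0.8 → best response Mid.
Firm B against Mid: payoffs 1.3, 2.3 → best response High.
Firm B against High: payoffs 1.1, 2.6 → best response High.
No profile is a mutual best response for all players.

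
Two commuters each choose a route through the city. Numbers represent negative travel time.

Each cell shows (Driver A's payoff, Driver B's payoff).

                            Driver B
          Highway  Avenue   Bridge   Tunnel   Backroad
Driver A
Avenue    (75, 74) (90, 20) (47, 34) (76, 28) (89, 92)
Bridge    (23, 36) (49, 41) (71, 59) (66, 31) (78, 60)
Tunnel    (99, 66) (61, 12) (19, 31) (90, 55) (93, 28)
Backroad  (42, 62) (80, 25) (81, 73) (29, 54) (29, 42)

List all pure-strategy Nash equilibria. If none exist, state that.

The pure Nash equilibria are (Tunnel, Highway), (Backroad, Bridge).

Mark each player's best response to every combination of opponents' strategies; a profile where every player is best-responding is a pure Nash equilibrium.
Driver A against Highway: payoffs 75, 23, 99, 42 → best response Tunnel.
Driver A against Avenue: payoffs 90, 49, 61, 80 → best response Avenue.
Driver A against Bridge: payoffs 47, 71, 19, 81 → best response Backroad.
Driver A against Tunnel: payoffs 76, 66, 90, 29 → best response Tunnel.
Driver A against Backroad: payoffs 89, 78, 93, 29 → best response Tunnel.
Driver B against Avenue: payoffs 74, 20, 34, 28, 92 → best response Backroad.
Driver B against Bridge: payoffs 36, 41, 59, 31, 60 → best response Backroad.
Driver B against Tunnel: payoffs 66, 12, 31, 55, 28 → best response Highway.
Driver B against Backroad: payoffs 62, 25, 73, 54, 42 → best response Bridge.
Mutual best responses: (Tunnel, Highway); (Backroad, Bridge).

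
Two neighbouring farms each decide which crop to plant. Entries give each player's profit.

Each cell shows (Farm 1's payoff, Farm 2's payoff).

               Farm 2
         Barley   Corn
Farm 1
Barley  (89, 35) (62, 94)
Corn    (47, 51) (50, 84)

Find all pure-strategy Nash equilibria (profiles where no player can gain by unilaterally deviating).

(Barley, Corn)

Farm 1 against Barley: payoffs 89, 47 → best response Barley.
Farm 1 against Corn: payoffs 62, 50 → best response Barley.
Farm 2 against Barley: payoffs 35, 94 → best response Corn.
Farm 2 against Corn: payoffs 51, 84 → best response Corn.
Mutual best responses: (Barley, Corn).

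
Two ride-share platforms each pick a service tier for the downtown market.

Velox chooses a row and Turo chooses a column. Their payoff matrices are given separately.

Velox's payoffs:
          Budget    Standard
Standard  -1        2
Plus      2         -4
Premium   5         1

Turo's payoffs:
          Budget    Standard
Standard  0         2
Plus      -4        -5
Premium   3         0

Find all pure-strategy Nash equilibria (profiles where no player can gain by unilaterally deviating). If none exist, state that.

Velox against Budget: payoffs -1, 2, 5 → best response Premium.
Velox against Standard: payoffs 2, -4, 1 → best response Standard.
Turo against Standard: payoffs 0, 2 → best response Standard.
Turo against Plus: payoffs -4, -5 → best response Budget.
Turo against Premium: payoffs 3, 0 → best response Budget.
Mutual best responses: (Standard, Standard); (Premium, Budget).

The pure Nash equilibria are (Standard, Standard); (Premium, Budget).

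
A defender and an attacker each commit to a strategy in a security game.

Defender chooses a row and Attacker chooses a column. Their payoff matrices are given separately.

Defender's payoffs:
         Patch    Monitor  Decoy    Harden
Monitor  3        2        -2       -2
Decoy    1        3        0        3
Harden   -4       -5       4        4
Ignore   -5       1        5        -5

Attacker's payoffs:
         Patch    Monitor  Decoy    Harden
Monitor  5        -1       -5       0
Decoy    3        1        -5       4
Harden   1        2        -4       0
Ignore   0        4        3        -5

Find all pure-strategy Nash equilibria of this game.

The unique pure-strategy Nash equilibrium is (Monitor, Patch).

For each strategy profile, look for a profitable unilateral deviation.
(Monitor, Patch): Defender gets 3, best alternative 1; Attacker gets 5, best alternative 0. No profitable deviation — NE.
(Monitor, Monitor): Defender can switch to Decoy (2 → 3). Not NE.
(Monitor, Decoy): Defender can switch to Decoy (-2 → 0). Not NE.
(Monitor, Harden): Defender can switch to Decoy (-2 → 3). Not NE.
(Decoy, Patch): Defender can switch to Monitor (1 → 3). Not NE.
(Decoy, Monitor): Attacker can switch to Patch (1 → 3). Not NE.
(Decoy, Decoy): Defender can switch to Harden (0 → 4). Not NE.
(Decoy, Harden): Defender can switch to Harden (3 → 4). Not NE.
(Harden, Patch): Defender can switch to Monitor (-4 → 3). Not NE.
(The remaining 7 profiles each have a profitable deviation by the same check.)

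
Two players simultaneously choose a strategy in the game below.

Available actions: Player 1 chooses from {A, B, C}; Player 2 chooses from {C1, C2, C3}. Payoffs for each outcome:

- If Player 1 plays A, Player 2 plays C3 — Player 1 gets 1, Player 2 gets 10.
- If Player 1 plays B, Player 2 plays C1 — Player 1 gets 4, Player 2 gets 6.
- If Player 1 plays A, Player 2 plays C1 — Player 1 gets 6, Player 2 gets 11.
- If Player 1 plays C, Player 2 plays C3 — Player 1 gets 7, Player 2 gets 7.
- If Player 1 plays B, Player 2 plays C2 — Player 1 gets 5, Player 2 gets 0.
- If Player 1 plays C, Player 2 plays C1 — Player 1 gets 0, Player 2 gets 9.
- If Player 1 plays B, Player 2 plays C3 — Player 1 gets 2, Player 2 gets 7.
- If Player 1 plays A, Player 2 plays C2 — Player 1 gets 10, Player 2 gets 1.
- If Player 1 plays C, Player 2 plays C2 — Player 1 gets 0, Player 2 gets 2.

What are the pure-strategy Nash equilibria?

(A, C1): Player 1 gets 6, best alternative 4; Player 2 gets 11, best alternative 10. No profitable deviation — NE.
(A, C2): Player 2 can switch to C1 (1 → 11). Not NE.
(A, C3): Player 1 can switch to B (1 → 2). Not NE.
(B, C1): Player 1 can switch to A (4 → 6). Not NE.
(B, C2): Player 1 can switch to A (5 → 10). Not NE.
(B, C3): Player 1 can switch to C (2 → 7). Not NE.
(C, C1): Player 1 can switch to A (0 → 6). Not NE.
(The remaining 2 profiles each have a profitable deviation by the same check.)

Pure NE: (A, C1)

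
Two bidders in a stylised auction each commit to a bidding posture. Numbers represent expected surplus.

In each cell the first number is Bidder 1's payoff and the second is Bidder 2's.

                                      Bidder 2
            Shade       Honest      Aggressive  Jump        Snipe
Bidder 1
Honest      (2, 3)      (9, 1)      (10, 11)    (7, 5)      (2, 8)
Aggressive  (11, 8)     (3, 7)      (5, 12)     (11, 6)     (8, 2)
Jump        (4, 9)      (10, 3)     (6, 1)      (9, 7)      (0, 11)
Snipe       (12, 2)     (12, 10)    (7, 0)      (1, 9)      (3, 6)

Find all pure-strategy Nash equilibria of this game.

The pure Nash equilibria are (Honest, Aggressive); (Snipe, Honest).

Check each profile: it is a Nash equilibrium iff no player can strictly gain by switching unilaterally.
(Honest, Shade): Bidder 1 can switch to Aggressive (2 → 11). Not NE.
(Honest, Honest): Bidder 1 can switch to Jump (9 → 10). Not NE.
(Honest, Aggressive): Bidder 1 gets 10, best alternative 7; Bidder 2 gets 11, best alternative 8. No profitable deviation — NE.
(Honest, Jump): Bidder 1 can switch to Aggressive (7 → 11). Not NE.
(Honest, Snipe): Bidder 1 can switch to Aggressive (2 → 8). Not NE.
(Aggressive, Shade): Bidder 1 can switch to Snipe (11 → 12). Not NE.
(Aggressive, Honest): Bidder 1 can switch to Honest (3 → 9). Not NE.
(Aggressive, Aggressive): Bidder 1 can switch to Honest (5 → 10). Not NE.
(Aggressive, Jump): Bidder 2 can switch to Shade (6 → 8). Not NE.
(Aggressive, Snipe): Bidder 2 can switch to Shade (2 → 8). Not NE.
(Jump, Shade): Bidder 1 can switch to Aggressive (4 → 11). Not NE.
(Snipe, Honest): Bidder 1 gets 12, best alternative 10; Bidder 2 gets 10, best alternative 9. No profitable deviation — NE.
(The remaining 8 profiles each have a profitable deviation by the same check.)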